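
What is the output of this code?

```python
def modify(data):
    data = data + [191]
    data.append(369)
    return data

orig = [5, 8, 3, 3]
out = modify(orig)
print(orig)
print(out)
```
[5, 8, 3, 3]
[5, 8, 3, 3, 191, 369]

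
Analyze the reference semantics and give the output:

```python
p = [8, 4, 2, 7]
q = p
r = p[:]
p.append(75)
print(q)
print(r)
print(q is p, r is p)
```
[8, 4, 2, 7, 75]
[8, 4, 2, 7]
True False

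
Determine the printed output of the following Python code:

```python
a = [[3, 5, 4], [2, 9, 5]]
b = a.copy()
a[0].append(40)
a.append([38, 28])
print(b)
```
[[3, 5, 4, 40], [2, 9, 5]]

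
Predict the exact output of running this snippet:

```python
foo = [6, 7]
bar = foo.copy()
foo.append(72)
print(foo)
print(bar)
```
[6, 7, 72]
[6, 7]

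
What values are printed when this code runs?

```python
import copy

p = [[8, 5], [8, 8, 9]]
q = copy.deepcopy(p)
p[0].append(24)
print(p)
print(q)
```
[[8, 5, 24], [8, 8, 9]]
[[8, 5], [8, 8, 9]]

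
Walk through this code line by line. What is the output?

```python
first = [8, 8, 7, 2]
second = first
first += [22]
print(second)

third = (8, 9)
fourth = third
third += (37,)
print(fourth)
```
[8, 8, 7, 2, 22]
(8, 9)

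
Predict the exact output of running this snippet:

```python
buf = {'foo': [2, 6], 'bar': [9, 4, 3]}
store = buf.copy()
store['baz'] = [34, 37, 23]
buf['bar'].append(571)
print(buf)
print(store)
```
{'foo': [2, 6], 'bar': [9, 4, 3, 571]}
{'foo': [2, 6], 'bar': [9, 4, 3, 571], 'baz': [34, 37, 23]}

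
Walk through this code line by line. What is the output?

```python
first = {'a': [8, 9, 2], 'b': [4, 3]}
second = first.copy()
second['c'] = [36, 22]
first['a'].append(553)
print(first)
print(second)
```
{'a': [8, 9, 2, 553], 'b': [4, 3]}
{'a': [8, 9, 2, 553], 'b': [4, 3], 'c': [36, 22]}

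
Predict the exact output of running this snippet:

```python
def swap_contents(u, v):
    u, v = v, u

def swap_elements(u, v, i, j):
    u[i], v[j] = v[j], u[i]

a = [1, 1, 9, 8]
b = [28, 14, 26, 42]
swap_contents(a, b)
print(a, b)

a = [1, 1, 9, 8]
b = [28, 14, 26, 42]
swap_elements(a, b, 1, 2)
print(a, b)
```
[1, 1, 9, 8] [28, 14, 26, 42]
[1, 26, 9, 8] [28, 14, 1, 42]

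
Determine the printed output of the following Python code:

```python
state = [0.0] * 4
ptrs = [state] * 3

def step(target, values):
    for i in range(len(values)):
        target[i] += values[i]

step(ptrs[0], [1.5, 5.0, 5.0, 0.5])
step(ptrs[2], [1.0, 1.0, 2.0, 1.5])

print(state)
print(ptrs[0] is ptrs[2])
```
[2.5, 6.0, 7.0, 2.0]
True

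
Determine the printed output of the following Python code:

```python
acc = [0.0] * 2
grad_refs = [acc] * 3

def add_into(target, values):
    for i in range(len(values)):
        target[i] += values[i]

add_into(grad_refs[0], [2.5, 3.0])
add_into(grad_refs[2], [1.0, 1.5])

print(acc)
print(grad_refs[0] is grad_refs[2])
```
[3.5, 4.5]
True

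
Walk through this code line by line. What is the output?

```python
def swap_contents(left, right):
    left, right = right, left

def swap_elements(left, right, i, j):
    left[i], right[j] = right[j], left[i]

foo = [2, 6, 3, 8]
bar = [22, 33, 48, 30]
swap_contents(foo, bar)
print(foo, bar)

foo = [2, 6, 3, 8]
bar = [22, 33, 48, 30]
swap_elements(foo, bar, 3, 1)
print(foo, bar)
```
[2, 6, 3, 8] [22, 33, 48, 30]
[2, 6, 3, 33] [22, 8, 48, 30]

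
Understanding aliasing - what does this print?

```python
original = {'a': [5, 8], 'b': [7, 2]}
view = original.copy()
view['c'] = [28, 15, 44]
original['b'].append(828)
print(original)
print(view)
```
{'a': [5, 8], 'b': [7, 2, 828]}
{'a': [5, 8], 'b': [7, 2, 828], 'c': [28, 15, 44]}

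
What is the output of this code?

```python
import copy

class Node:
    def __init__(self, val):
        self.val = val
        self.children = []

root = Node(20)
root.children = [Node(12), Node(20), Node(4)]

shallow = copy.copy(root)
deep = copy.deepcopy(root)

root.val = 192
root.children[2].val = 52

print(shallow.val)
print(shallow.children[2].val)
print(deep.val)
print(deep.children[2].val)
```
20
52
20
4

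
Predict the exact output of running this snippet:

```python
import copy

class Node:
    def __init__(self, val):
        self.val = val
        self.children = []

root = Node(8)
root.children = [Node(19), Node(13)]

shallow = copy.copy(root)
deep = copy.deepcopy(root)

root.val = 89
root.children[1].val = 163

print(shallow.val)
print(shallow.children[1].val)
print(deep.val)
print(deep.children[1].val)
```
8
163
8
13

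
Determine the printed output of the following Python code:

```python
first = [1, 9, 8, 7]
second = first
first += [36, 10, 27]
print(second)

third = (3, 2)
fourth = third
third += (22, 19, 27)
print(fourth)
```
[1, 9, 8, 7, 36, 10, 27]
(3, 2)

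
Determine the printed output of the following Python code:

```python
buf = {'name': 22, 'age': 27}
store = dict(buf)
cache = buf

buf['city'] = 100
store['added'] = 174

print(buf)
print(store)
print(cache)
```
{'name': 22, 'age': 27, 'city': 100}
{'name': 22, 'age': 27, 'added': 174}
{'name': 22, 'age': 27, 'city': 100}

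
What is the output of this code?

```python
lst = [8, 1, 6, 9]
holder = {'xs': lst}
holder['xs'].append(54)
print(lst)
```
[8, 1, 6, 9, 54]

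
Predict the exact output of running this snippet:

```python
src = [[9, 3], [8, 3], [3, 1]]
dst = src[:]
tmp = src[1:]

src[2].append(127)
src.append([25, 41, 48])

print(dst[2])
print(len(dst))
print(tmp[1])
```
[3, 1, 127]
3
[3, 1, 127]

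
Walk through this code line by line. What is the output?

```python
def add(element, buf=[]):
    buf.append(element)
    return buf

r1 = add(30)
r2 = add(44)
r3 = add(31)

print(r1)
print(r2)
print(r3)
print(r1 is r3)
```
[30, 44, 31]
[30, 44, 31]
[30, 44, 31]
True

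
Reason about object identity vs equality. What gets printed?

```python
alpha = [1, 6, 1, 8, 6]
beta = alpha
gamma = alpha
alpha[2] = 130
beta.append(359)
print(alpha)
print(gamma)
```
[1, 6, 130, 8, 6, 359]
[1, 6, 130, 8, 6, 359]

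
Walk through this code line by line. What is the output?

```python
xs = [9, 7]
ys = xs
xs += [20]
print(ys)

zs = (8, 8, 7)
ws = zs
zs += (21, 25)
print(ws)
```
[9, 7, 20]
(8, 8, 7)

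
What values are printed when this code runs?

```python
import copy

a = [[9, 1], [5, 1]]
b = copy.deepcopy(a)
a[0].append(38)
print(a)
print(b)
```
[[9, 1, 38], [5, 1]]
[[9, 1], [5, 1]]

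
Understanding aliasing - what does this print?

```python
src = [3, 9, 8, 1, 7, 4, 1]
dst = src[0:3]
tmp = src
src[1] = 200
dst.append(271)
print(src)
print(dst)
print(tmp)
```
[3, 200, 8, 1, 7, 4, 1]
[3, 9, 8, 271]
[3, 200, 8, 1, 7, 4, 1]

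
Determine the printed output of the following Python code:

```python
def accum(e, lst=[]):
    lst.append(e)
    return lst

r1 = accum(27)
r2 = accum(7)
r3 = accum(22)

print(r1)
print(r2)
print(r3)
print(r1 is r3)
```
[27, 7, 22]
[27, 7, 22]
[27, 7, 22]
True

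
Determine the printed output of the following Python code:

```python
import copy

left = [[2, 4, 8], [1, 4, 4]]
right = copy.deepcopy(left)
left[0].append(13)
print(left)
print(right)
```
[[2, 4, 8, 13], [1, 4, 4]]
[[2, 4, 8], [1, 4, 4]]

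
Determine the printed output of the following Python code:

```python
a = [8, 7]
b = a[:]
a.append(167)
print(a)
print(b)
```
[8, 7, 167]
[8, 7]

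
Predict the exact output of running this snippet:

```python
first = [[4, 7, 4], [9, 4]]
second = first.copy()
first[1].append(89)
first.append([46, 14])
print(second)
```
[[4, 7, 4], [9, 4, 89]]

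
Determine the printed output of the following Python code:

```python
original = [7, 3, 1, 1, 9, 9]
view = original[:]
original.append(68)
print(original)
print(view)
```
[7, 3, 1, 1, 9, 9, 68]
[7, 3, 1, 1, 9, 9]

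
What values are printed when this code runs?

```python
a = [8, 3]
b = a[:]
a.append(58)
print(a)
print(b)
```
[8, 3, 58]
[8, 3]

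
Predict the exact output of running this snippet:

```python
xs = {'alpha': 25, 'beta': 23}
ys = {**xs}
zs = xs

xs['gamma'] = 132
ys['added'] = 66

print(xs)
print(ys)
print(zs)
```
{'alpha': 25, 'beta': 23, 'gamma': 132}
{'alpha': 25, 'beta': 23, 'added': 66}
{'alpha': 25, 'beta': 23, 'gamma': 132}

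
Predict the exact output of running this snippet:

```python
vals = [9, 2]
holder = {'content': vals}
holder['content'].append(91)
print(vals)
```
[9, 2, 91]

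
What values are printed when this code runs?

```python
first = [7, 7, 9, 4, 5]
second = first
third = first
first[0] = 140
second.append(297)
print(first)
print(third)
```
[140, 7, 9, 4, 5, 297]
[140, 7, 9, 4, 5, 297]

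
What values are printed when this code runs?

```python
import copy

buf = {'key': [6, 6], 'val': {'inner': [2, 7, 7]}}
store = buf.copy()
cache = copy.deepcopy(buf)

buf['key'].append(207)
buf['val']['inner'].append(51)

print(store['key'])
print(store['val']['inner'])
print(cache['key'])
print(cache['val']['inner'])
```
[6, 6, 207]
[2, 7, 7, 51]
[6, 6]
[2, 7, 7]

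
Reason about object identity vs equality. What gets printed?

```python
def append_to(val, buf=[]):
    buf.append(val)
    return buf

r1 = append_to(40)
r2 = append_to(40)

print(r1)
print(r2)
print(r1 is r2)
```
[40, 40]
[40, 40]
True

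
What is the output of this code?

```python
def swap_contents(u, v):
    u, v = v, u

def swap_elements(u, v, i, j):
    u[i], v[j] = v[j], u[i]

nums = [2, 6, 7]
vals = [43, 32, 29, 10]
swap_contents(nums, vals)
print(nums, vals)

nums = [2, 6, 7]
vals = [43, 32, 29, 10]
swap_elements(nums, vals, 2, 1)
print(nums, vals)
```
[2, 6, 7] [43, 32, 29, 10]
[2, 6, 32] [43, 7, 29, 10]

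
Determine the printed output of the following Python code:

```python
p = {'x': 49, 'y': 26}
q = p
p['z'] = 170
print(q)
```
{'x': 49, 'y': 26, 'z': 170}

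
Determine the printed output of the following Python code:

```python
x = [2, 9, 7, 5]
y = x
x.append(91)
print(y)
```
[2, 9, 7, 5, 91]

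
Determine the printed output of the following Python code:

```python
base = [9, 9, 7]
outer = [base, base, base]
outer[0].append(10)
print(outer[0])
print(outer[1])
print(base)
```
[9, 9, 7, 10]
[9, 9, 7, 10]
[9, 9, 7, 10]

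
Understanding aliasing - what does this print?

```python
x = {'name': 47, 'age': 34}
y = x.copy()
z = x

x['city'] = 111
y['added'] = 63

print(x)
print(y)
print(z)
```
{'name': 47, 'age': 34, 'city': 111}
{'name': 47, 'age': 34, 'added': 63}
{'name': 47, 'age': 34, 'city': 111}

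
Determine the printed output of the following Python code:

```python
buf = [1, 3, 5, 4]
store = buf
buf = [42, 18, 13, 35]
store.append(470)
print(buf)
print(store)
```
[42, 18, 13, 35]
[1, 3, 5, 4, 470]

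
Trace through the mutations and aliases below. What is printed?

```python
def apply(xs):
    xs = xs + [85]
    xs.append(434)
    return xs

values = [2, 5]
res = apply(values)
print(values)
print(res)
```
[2, 5]
[2, 5, 85, 434]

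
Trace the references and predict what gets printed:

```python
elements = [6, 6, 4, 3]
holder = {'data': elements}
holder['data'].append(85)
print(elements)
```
[6, 6, 4, 3, 85]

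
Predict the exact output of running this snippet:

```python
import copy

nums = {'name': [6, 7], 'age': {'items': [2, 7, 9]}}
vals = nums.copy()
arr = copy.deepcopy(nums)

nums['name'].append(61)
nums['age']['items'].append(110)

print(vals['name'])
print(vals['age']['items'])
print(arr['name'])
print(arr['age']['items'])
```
[6, 7, 61]
[2, 7, 9, 110]
[6, 7]
[2, 7, 9]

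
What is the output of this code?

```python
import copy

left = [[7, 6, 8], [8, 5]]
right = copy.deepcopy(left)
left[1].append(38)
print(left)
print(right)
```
[[7, 6, 8], [8, 5, 38]]
[[7, 6, 8], [8, 5]]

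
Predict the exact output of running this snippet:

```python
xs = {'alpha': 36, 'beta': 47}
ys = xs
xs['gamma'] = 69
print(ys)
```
{'alpha': 36, 'beta': 47, 'gamma': 69}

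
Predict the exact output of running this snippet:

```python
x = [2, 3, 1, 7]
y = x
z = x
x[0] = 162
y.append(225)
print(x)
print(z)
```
[162, 3, 1, 7, 225]
[162, 3, 1, 7, 225]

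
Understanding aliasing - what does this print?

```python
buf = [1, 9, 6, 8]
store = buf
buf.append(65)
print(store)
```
[1, 9, 6, 8, 65]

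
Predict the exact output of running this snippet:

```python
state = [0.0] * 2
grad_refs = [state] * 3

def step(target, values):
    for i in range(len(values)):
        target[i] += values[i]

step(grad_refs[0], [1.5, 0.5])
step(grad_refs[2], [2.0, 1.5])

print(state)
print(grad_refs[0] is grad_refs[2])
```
[3.5, 2.0]
True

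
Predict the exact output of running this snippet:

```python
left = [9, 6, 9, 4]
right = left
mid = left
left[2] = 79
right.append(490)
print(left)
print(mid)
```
[9, 6, 79, 4, 490]
[9, 6, 79, 4, 490]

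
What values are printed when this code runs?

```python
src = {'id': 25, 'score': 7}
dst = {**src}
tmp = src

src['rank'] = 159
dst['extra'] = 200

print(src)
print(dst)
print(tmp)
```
{'id': 25, 'score': 7, 'rank': 159}
{'id': 25, 'score': 7, 'extra': 200}
{'id': 25, 'score': 7, 'rank': 159}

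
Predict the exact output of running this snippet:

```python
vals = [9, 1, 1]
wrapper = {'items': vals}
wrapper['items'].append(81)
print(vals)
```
[9, 1, 1, 81]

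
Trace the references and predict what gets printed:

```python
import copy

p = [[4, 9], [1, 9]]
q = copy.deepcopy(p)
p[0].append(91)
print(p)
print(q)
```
[[4, 9, 91], [1, 9]]
[[4, 9], [1, 9]]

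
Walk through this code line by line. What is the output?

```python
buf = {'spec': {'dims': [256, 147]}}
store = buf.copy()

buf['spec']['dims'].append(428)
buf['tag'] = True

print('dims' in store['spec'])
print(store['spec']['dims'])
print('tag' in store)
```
True
[256, 147, 428]
False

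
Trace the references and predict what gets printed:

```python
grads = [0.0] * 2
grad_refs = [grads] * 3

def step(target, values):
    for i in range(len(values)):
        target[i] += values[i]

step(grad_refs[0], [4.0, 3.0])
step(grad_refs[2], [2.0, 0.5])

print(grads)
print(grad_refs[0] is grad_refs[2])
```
[6.0, 3.5]
True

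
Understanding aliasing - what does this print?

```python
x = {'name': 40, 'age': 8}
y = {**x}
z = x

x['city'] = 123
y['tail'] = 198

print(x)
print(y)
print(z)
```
{'name': 40, 'age': 8, 'city': 123}
{'name': 40, 'age': 8, 'tail': 198}
{'name': 40, 'age': 8, 'city': 123}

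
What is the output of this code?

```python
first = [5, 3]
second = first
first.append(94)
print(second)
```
[5, 3, 94]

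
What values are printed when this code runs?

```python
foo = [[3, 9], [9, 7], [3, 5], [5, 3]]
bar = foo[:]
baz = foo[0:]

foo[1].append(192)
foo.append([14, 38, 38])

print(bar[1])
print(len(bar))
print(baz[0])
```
[9, 7, 192]
4
[3, 9]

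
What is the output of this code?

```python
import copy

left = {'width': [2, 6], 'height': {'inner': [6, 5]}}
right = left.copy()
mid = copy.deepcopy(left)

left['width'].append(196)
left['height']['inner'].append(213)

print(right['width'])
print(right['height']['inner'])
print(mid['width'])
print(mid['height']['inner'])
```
[2, 6, 196]
[6, 5, 213]
[2, 6]
[6, 5]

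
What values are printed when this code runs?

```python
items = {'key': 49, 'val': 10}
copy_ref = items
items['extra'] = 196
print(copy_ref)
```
{'key': 49, 'val': 10, 'extra': 196}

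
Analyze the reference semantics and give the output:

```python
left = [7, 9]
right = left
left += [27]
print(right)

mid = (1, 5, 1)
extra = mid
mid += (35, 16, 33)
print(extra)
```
[7, 9, 27]
(1, 5, 1)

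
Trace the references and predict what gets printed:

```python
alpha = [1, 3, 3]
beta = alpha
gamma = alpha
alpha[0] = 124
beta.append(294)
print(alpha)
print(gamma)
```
[124, 3, 3, 294]
[124, 3, 3, 294]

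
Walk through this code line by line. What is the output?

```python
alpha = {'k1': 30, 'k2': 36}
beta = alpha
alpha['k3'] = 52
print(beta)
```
{'k1': 30, 'k2': 36, 'k3': 52}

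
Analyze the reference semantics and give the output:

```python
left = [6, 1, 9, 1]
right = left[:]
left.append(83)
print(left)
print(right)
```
[6, 1, 9, 1, 83]
[6, 1, 9, 1]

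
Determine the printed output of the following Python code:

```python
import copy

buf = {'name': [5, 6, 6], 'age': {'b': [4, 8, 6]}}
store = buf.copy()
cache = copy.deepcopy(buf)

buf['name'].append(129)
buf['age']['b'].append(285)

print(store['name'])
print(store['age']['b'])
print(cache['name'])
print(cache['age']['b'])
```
[5, 6, 6, 129]
[4, 8, 6, 285]
[5, 6, 6]
[4, 8, 6]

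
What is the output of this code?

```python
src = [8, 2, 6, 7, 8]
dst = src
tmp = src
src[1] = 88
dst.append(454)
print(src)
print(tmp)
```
[8, 88, 6, 7, 8, 454]
[8, 88, 6, 7, 8, 454]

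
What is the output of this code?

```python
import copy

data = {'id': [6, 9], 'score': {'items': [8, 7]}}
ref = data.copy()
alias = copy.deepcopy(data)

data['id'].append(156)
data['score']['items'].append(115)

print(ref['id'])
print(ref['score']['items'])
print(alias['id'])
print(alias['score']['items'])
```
[6, 9, 156]
[8, 7, 115]
[6, 9]
[8, 7]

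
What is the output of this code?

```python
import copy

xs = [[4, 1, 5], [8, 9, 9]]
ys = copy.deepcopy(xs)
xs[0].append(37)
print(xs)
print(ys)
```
[[4, 1, 5, 37], [8, 9, 9]]
[[4, 1, 5], [8, 9, 9]]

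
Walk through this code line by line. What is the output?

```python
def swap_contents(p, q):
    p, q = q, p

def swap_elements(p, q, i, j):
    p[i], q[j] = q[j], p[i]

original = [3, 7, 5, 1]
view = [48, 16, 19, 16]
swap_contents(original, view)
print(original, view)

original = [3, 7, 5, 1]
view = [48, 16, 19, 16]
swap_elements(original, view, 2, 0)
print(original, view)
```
[3, 7, 5, 1] [48, 16, 19, 16]
[3, 7, 48, 1] [5, 16, 19, 16]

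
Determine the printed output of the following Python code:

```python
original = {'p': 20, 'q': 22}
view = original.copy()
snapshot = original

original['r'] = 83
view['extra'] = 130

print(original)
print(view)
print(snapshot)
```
{'p': 20, 'q': 22, 'r': 83}
{'p': 20, 'q': 22, 'extra': 130}
{'p': 20, 'q': 22, 'r': 83}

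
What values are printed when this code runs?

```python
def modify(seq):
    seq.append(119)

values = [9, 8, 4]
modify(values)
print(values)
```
[9, 8, 4, 119]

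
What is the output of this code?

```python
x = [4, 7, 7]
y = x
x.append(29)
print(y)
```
[4, 7, 7, 29]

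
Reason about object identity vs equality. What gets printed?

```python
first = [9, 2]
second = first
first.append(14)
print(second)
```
[9, 2, 14]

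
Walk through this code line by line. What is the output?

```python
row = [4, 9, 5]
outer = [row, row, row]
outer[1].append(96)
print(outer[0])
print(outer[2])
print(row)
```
[4, 9, 5, 96]
[4, 9, 5, 96]
[4, 9, 5, 96]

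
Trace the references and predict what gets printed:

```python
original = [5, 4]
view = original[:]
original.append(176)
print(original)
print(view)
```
[5, 4, 176]
[5, 4]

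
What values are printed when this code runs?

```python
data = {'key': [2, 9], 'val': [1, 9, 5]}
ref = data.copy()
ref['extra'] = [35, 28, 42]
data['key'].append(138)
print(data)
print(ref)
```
{'key': [2, 9, 138], 'val': [1, 9, 5]}
{'key': [2, 9, 138], 'val': [1, 9, 5], 'extra': [35, 28, 42]}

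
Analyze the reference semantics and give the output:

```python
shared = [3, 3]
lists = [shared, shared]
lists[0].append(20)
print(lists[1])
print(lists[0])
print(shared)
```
[3, 3, 20]
[3, 3, 20]
[3, 3, 20]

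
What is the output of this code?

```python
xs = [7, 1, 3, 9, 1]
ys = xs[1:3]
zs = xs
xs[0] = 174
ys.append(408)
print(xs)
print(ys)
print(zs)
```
[174, 1, 3, 9, 1]
[1, 3, 408]
[174, 1, 3, 9, 1]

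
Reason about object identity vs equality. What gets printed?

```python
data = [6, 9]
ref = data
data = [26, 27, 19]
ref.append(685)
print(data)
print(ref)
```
[26, 27, 19]
[6, 9, 685]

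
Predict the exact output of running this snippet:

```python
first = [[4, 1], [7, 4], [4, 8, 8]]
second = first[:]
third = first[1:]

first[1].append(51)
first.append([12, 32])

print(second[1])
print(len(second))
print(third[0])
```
[7, 4, 51]
3
[7, 4, 51]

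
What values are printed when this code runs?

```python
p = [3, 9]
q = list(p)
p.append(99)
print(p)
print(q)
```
[3, 9, 99]
[3, 9]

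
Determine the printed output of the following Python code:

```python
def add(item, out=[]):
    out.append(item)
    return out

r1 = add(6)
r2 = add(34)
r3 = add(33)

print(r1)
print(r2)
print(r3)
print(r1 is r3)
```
[6, 34, 33]
[6, 34, 33]
[6, 34, 33]
True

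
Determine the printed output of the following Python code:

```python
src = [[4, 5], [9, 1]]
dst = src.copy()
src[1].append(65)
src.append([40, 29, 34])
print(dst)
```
[[4, 5], [9, 1, 65]]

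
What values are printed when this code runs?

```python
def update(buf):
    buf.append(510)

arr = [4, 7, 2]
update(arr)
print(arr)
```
[4, 7, 2, 510]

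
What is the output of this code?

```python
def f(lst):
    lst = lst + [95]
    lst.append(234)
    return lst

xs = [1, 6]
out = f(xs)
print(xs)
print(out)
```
[1, 6]
[1, 6, 95, 234]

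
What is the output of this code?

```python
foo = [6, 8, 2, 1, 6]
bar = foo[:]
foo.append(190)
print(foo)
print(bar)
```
[6, 8, 2, 1, 6, 190]
[6, 8, 2, 1, 6]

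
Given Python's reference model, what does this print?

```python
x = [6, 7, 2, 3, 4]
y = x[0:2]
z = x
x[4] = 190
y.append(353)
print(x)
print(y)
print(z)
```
[6, 7, 2, 3, 190]
[6, 7, 353]
[6, 7, 2, 3, 190]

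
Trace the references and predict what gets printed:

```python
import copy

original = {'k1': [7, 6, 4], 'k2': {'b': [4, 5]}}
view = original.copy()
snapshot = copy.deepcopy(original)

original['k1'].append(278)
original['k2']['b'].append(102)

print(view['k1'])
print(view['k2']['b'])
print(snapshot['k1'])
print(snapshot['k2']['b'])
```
[7, 6, 4, 278]
[4, 5, 102]
[7, 6, 4]
[4, 5]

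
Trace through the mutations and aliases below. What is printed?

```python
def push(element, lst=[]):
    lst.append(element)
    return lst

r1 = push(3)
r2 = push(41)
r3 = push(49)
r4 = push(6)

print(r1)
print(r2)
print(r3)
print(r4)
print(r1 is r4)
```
[3, 41, 49, 6]
[3, 41, 49, 6]
[3, 41, 49, 6]
[3, 41, 49, 6]
True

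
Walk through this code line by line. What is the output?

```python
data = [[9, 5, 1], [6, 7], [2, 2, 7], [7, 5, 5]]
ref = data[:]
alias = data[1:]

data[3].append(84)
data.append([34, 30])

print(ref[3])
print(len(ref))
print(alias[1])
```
[7, 5, 5, 84]
4
[2, 2, 7]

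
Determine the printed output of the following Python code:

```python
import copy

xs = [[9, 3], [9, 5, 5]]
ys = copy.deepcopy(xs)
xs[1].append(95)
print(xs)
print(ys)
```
[[9, 3], [9, 5, 5, 95]]
[[9, 3], [9, 5, 5]]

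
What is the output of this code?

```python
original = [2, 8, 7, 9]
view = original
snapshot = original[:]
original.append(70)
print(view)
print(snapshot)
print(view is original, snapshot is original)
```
[2, 8, 7, 9, 70]
[2, 8, 7, 9]
True False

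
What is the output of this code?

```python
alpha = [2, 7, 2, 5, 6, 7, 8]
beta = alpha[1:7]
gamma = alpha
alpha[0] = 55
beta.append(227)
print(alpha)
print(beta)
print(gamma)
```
[55, 7, 2, 5, 6, 7, 8]
[7, 2, 5, 6, 7, 8, 227]
[55, 7, 2, 5, 6, 7, 8]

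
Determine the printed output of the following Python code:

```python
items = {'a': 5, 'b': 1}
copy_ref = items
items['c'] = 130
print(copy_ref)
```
{'a': 5, 'b': 1, 'c': 130}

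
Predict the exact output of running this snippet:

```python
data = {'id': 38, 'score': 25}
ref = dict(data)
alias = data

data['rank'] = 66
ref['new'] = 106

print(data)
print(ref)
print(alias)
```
{'id': 38, 'score': 25, 'rank': 66}
{'id': 38, 'score': 25, 'new': 106}
{'id': 38, 'score': 25, 'rank': 66}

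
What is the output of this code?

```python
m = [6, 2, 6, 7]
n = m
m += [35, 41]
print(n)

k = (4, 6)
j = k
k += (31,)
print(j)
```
[6, 2, 6, 7, 35, 41]
(4, 6)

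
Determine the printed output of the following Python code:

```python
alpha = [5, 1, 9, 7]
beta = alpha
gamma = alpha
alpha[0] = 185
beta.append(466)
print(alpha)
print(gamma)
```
[185, 1, 9, 7, 466]
[185, 1, 9, 7, 466]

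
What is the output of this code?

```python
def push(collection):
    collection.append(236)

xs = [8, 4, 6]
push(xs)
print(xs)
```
[8, 4, 6, 236]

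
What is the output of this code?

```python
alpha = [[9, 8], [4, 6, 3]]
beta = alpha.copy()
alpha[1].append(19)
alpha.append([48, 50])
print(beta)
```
[[9, 8], [4, 6, 3, 19]]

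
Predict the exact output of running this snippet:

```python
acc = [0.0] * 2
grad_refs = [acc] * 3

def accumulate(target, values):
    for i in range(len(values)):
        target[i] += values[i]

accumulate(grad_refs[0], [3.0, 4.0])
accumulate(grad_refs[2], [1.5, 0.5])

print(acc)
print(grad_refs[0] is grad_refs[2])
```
[4.5, 4.5]
True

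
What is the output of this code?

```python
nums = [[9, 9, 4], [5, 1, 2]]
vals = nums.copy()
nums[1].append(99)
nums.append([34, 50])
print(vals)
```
[[9, 9, 4], [5, 1, 2, 99]]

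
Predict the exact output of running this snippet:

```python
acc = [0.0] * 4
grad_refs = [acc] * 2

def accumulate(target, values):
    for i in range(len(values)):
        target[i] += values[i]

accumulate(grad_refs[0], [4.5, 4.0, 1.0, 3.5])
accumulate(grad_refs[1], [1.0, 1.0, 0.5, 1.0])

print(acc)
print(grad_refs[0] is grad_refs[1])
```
[5.5, 5.0, 1.5, 4.5]
True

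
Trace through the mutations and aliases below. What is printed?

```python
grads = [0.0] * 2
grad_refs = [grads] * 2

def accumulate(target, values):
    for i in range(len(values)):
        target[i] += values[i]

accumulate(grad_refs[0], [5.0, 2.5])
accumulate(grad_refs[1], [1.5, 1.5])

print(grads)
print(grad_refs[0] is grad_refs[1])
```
[6.5, 4.0]
True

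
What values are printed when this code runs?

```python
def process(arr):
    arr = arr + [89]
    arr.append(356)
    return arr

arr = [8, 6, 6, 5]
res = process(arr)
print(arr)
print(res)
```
[8, 6, 6, 5]
[8, 6, 6, 5, 89, 356]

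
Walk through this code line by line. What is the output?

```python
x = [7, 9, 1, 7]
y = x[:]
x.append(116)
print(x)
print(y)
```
[7, 9, 1, 7, 116]
[7, 9, 1, 7]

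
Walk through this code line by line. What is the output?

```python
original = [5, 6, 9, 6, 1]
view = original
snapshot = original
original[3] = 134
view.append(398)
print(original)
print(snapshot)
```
[5, 6, 9, 134, 1, 398]
[5, 6, 9, 134, 1, 398]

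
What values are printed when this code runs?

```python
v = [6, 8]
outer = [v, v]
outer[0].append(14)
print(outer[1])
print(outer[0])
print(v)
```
[6, 8, 14]
[6, 8, 14]
[6, 8, 14]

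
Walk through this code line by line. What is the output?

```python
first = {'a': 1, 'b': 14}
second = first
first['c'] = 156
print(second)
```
{'a': 1, 'b': 14, 'c': 156}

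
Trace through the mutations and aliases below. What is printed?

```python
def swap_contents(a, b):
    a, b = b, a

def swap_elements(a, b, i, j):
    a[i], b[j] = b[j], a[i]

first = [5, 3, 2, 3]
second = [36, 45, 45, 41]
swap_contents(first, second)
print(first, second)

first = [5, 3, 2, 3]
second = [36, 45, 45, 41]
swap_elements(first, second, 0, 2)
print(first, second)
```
[5, 3, 2, 3] [36, 45, 45, 41]
[45, 3, 2, 3] [36, 45, 5, 41]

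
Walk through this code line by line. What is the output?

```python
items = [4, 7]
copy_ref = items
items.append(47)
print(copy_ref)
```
[4, 7, 47]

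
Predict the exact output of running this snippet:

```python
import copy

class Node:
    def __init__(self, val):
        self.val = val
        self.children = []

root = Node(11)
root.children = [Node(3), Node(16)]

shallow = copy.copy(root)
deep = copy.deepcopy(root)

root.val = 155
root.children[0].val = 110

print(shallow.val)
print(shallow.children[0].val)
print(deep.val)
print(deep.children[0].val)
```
11
110
11
3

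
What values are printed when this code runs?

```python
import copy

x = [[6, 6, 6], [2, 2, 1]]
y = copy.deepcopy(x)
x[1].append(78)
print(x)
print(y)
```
[[6, 6, 6], [2, 2, 1, 78]]
[[6, 6, 6], [2, 2, 1]]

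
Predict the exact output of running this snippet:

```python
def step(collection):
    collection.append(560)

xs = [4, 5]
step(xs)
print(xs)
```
[4, 5, 560]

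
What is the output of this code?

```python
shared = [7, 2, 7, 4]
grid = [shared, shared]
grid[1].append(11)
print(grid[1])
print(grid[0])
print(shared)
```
[7, 2, 7, 4, 11]
[7, 2, 7, 4, 11]
[7, 2, 7, 4, 11]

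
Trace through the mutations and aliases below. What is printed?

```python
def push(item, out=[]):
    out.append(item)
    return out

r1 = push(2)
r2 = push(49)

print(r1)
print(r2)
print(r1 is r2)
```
[2, 49]
[2, 49]
True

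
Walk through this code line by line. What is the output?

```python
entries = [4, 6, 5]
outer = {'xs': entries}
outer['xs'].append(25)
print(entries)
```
[4, 6, 5, 25]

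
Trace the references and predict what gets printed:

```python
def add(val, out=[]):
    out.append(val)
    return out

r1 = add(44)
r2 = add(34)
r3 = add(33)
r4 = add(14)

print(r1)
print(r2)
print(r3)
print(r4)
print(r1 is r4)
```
[44, 34, 33, 14]
[44, 34, 33, 14]
[44, 34, 33, 14]
[44, 34, 33, 14]
True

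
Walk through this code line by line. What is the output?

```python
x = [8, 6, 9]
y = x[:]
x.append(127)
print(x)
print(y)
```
[8, 6, 9, 127]
[8, 6, 9]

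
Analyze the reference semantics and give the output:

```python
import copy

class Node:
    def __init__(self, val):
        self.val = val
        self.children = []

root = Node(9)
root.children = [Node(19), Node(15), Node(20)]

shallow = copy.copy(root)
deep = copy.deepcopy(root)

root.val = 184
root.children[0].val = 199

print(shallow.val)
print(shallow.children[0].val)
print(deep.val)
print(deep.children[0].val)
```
9
199
9
19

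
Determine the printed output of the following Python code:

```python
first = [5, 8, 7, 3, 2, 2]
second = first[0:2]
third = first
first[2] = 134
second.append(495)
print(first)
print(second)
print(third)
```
[5, 8, 134, 3, 2, 2]
[5, 8, 495]
[5, 8, 134, 3, 2, 2]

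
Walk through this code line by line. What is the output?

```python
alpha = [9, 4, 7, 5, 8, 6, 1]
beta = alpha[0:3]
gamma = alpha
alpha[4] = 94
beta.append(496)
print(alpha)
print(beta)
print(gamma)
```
[9, 4, 7, 5, 94, 6, 1]
[9, 4, 7, 496]
[9, 4, 7, 5, 94, 6, 1]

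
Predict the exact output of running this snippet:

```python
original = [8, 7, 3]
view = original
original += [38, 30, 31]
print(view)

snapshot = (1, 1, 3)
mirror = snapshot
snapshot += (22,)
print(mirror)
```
[8, 7, 3, 38, 30, 31]
(1, 1, 3)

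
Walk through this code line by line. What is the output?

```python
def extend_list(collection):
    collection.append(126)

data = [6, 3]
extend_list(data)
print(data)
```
[6, 3, 126]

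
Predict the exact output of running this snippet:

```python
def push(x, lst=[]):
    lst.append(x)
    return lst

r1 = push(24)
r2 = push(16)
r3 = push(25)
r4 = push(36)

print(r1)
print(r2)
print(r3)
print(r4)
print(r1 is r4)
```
[24, 16, 25, 36]
[24, 16, 25, 36]
[24, 16, 25, 36]
[24, 16, 25, 36]
True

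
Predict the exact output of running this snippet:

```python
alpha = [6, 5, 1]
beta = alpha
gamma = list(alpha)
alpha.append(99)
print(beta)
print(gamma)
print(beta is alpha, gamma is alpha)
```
[6, 5, 1, 99]
[6, 5, 1]
True False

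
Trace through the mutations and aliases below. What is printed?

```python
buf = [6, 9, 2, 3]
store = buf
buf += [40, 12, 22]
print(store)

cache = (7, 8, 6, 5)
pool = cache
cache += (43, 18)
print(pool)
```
[6, 9, 2, 3, 40, 12, 22]
(7, 8, 6, 5)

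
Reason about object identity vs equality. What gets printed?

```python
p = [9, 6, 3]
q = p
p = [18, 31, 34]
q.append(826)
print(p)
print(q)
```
[18, 31, 34]
[9, 6, 3, 826]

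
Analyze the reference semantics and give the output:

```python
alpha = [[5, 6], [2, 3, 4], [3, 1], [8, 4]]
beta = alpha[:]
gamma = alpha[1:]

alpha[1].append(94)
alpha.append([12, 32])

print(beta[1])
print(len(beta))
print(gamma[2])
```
[2, 3, 4, 94]
4
[8, 4]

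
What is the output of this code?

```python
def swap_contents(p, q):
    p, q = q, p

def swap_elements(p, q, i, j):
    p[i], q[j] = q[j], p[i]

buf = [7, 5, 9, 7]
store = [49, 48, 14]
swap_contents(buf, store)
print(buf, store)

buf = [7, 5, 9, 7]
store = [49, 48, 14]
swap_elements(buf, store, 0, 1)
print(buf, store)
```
[7, 5, 9, 7] [49, 48, 14]
[48, 5, 9, 7] [49, 7, 14]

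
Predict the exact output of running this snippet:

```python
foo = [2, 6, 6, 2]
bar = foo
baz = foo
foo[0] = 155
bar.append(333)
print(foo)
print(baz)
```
[155, 6, 6, 2, 333]
[155, 6, 6, 2, 333]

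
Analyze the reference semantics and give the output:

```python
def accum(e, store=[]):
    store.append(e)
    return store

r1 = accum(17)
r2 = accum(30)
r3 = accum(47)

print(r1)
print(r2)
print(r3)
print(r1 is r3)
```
[17, 30, 47]
[17, 30, 47]
[17, 30, 47]
True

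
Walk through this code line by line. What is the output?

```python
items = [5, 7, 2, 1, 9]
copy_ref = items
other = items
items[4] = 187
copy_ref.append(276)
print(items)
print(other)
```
[5, 7, 2, 1, 187, 276]
[5, 7, 2, 1, 187, 276]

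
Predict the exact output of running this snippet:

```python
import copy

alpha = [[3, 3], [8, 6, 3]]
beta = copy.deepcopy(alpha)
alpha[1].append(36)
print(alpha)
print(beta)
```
[[3, 3], [8, 6, 3, 36]]
[[3, 3], [8, 6, 3]]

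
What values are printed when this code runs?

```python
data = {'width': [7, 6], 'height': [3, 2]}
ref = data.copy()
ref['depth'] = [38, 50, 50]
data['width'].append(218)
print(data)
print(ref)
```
{'width': [7, 6, 218], 'height': [3, 2]}
{'width': [7, 6, 218], 'height': [3, 2], 'depth': [38, 50, 50]}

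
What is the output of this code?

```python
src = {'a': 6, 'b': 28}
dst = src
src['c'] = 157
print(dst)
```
{'a': 6, 'b': 28, 'c': 157}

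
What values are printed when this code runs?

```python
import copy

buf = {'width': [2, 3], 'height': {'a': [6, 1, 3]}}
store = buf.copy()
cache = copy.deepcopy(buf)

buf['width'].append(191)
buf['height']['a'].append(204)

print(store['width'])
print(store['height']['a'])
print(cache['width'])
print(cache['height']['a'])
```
[2, 3, 191]
[6, 1, 3, 204]
[2, 3]
[6, 1, 3]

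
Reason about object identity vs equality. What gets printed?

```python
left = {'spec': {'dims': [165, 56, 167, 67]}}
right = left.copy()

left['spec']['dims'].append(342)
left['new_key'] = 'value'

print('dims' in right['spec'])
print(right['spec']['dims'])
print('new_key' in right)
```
True
[165, 56, 167, 67, 342]
False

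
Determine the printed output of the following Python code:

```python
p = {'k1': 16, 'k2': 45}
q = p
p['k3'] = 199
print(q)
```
{'k1': 16, 'k2': 45, 'k3': 199}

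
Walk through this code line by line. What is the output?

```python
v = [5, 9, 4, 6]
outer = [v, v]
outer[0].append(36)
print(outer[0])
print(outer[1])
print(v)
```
[5, 9, 4, 6, 36]
[5, 9, 4, 6, 36]
[5, 9, 4, 6, 36]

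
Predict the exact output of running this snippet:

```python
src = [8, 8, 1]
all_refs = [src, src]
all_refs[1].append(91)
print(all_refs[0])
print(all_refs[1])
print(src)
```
[8, 8, 1, 91]
[8, 8, 1, 91]
[8, 8, 1, 91]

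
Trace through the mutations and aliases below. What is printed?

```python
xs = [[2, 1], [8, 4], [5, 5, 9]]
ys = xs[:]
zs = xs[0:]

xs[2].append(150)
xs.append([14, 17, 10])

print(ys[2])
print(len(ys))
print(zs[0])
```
[5, 5, 9, 150]
3
[2, 1]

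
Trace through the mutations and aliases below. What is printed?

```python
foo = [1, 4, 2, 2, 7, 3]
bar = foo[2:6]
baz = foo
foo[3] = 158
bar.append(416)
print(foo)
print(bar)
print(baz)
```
[1, 4, 2, 158, 7, 3]
[2, 2, 7, 3, 416]
[1, 4, 2, 158, 7, 3]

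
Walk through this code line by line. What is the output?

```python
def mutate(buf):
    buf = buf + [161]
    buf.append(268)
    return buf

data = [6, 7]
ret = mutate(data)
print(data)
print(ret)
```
[6, 7]
[6, 7, 161, 268]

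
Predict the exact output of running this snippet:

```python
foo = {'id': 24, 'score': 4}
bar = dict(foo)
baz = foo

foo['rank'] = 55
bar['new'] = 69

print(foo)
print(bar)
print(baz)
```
{'id': 24, 'score': 4, 'rank': 55}
{'id': 24, 'score': 4, 'new': 69}
{'id': 24, 'score': 4, 'rank': 55}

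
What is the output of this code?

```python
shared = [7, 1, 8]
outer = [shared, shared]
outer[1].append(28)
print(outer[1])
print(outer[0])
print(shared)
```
[7, 1, 8, 28]
[7, 1, 8, 28]
[7, 1, 8, 28]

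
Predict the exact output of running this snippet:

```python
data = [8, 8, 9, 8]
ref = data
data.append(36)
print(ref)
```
[8, 8, 9, 8, 36]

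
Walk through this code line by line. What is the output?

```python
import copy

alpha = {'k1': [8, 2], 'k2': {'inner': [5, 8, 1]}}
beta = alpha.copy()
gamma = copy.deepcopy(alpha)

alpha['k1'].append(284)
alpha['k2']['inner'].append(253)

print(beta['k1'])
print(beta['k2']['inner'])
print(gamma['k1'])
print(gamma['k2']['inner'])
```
[8, 2, 284]
[5, 8, 1, 253]
[8, 2]
[5, 8, 1]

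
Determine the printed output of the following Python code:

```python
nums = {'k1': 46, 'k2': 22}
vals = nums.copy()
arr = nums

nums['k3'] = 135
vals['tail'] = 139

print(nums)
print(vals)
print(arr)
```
{'k1': 46, 'k2': 22, 'k3': 135}
{'k1': 46, 'k2': 22, 'tail': 139}
{'k1': 46, 'k2': 22, 'k3': 135}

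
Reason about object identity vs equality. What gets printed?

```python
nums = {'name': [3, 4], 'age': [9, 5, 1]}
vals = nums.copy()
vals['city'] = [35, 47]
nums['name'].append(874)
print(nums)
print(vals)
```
{'name': [3, 4, 874], 'age': [9, 5, 1]}
{'name': [3, 4, 874], 'age': [9, 5, 1], 'city': [35, 47]}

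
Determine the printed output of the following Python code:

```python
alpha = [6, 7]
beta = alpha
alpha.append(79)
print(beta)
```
[6, 7, 79]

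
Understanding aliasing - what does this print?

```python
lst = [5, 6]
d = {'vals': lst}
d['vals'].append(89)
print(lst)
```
[5, 6, 89]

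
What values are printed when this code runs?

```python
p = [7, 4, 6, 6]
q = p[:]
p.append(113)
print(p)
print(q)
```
[7, 4, 6, 6, 113]
[7, 4, 6, 6]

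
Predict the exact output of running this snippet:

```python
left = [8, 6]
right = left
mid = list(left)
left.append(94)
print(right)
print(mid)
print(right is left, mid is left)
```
[8, 6, 94]
[8, 6]
True False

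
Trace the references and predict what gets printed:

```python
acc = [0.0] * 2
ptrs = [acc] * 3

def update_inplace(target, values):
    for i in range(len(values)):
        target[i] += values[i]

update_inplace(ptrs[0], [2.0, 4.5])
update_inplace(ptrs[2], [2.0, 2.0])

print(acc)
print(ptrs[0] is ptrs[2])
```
[4.0, 6.5]
True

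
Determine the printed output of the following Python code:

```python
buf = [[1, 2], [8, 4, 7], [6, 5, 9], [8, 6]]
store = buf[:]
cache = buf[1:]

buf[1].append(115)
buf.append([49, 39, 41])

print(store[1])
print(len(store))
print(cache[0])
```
[8, 4, 7, 115]
4
[8, 4, 7, 115]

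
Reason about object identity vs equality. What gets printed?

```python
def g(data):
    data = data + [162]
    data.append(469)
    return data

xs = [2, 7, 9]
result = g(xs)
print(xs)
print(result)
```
[2, 7, 9]
[2, 7, 9, 162, 469]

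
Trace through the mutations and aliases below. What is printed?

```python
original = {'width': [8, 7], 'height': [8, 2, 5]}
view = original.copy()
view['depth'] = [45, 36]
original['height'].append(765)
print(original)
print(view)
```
{'width': [8, 7], 'height': [8, 2, 5, 765]}
{'width': [8, 7], 'height': [8, 2, 5, 765], 'depth': [45, 36]}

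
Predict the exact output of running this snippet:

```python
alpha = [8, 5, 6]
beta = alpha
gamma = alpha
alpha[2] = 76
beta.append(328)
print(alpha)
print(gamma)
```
[8, 5, 76, 328]
[8, 5, 76, 328]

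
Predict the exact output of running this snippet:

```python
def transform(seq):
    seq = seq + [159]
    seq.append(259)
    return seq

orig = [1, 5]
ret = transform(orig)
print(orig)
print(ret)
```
[1, 5]
[1, 5, 159, 259]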